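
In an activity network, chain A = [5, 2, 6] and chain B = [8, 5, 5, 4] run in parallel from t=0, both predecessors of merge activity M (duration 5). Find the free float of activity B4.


ES(B4) = sum of predecessors on chain B = 18
EF(B4) = ES + duration = 18 + 4 = 22
Successor of B4 is M. ES(M) = max(sum(A), sum(B)) = max(13, 22) = 22
Free float = ES(successor) - EF(current) = 22 - 22 = 0

0


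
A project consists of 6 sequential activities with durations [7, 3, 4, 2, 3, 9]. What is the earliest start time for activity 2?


Activity 2 starts after activities 1 through 1 complete.
Predecessor durations: [7]
ES = 7 = 7

7


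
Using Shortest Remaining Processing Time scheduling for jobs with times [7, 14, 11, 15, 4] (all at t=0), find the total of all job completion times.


Since all jobs arrive at t=0, SRPT equals SPT ordering.
SPT order: [4, 7, 11, 14, 15]
Completion times:
  Job 1: p=4, C=4
  Job 2: p=7, C=11
  Job 3: p=11, C=22
  Job 4: p=14, C=36
  Job 5: p=15, C=51
Total completion time = 4 + 11 + 22 + 36 + 51 = 124

124


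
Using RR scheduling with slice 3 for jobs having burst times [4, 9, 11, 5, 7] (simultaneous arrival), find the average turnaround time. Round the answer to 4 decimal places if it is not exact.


Time quantum = 3
Execution trace:
  J1 runs 3 units, time = 3
  J2 runs 3 units, time = 6
  J3 runs 3 units, time = 9
  J4 runs 3 units, time = 12
  J5 runs 3 units, time = 15
  J1 runs 1 units, time = 16
  J2 runs 3 units, time = 19
  J3 runs 3 units, time = 22
  J4 runs 2 units, time = 24
  J5 runs 3 units, time = 27
  J2 runs 3 units, time = 30
  J3 runs 3 units, time = 33
  J5 runs 1 units, time = 34
  J3 runs 2 units, time = 36
Finish times: [16, 30, 36, 24, 34]
Average turnaround = 140/5 = 28.0

28.0


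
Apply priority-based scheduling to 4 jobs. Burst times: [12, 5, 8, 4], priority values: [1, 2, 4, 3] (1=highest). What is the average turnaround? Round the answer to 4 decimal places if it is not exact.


Sort by priority (ascending = highest first):
Order: [(1, 12), (2, 5), (3, 4), (4, 8)]
Completion times:
  Priority 1, burst=12, C=12
  Priority 2, burst=5, C=17
  Priority 3, burst=4, C=21
  Priority 4, burst=8, C=29
Average turnaround = 79/4 = 19.75

19.75


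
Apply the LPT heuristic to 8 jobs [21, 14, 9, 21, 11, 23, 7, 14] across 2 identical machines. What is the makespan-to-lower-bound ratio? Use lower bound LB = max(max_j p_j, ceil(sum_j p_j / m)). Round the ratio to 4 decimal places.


LPT order: [23, 21, 21, 14, 14, 11, 9, 7]
Machine loads after assignment: [60, 60]
LPT makespan = 60
Lower bound = max(max_job, ceil(total/2)) = max(23, 60) = 60
Ratio = 60 / 60 = 1.0

1.0


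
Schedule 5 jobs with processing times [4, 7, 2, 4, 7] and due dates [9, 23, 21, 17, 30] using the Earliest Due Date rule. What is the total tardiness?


Sort by due date (EDD order): [(4, 9), (4, 17), (2, 21), (7, 23), (7, 30)]
Compute completion times and tardiness:
  Job 1: p=4, d=9, C=4, tardiness=max(0,4-9)=0
  Job 2: p=4, d=17, C=8, tardiness=max(0,8-17)=0
  Job 3: p=2, d=21, C=10, tardiness=max(0,10-21)=0
  Job 4: p=7, d=23, C=17, tardiness=max(0,17-23)=0
  Job 5: p=7, d=30, C=24, tardiness=max(0,24-30)=0
Total tardiness = 0

0


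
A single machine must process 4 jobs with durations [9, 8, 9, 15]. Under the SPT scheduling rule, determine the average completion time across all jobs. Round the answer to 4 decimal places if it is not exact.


Sort jobs by processing time (SPT order): [8, 9, 9, 15]
Compute completion times sequentially:
  Job 1: processing = 8, completes at 8
  Job 2: processing = 9, completes at 17
  Job 3: processing = 9, completes at 26
  Job 4: processing = 15, completes at 41
Sum of completion times = 92
Average completion time = 92/4 = 23.0

23.0


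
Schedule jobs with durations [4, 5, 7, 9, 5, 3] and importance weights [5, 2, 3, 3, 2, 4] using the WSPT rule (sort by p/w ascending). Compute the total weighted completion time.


Compute p/w ratios and sort ascending (WSPT): [(3, 4), (4, 5), (7, 3), (5, 2), (5, 2), (9, 3)]
Compute weighted completion times:
  Job (p=3,w=4): C=3, w*C=4*3=12
  Job (p=4,w=5): C=7, w*C=5*7=35
  Job (p=7,w=3): C=14, w*C=3*14=42
  Job (p=5,w=2): C=19, w*C=2*19=38
  Job (p=5,w=2): C=24, w*C=2*24=48
  Job (p=9,w=3): C=33, w*C=3*33=99
Total weighted completion time = 274

274


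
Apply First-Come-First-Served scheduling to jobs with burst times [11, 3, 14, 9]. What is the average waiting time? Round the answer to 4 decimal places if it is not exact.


FCFS order (as given): [11, 3, 14, 9]
Waiting times:
  Job 1: wait = 0
  Job 2: wait = 11
  Job 3: wait = 14
  Job 4: wait = 28
Sum of waiting times = 53
Average waiting time = 53/4 = 13.25

13.25


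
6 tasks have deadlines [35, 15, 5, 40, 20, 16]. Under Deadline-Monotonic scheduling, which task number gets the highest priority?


Sort tasks by relative deadline (ascending):
  Task 3: deadline = 5
  Task 2: deadline = 15
  Task 6: deadline = 16
  Task 5: deadline = 20
  Task 1: deadline = 35
  Task 4: deadline = 40
Priority order (highest first): [3, 2, 6, 5, 1, 4]
Highest priority task = 3

3


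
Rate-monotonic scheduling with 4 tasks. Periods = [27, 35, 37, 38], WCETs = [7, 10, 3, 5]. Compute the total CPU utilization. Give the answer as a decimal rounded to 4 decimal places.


Compute individual utilizations (exact fractions):
  Task 1: C/T = 7/27 (approx. 0.2593)
  Task 2: C/T = 10/35 = 2/7 (approx. 0.2857)
  Task 3: C/T = 3/37 (approx. 0.0811)
  Task 4: C/T = 5/38 (approx. 0.1316)
Total utilization U = 7/27 + 2/7 + 3/37 + 5/38 = 201329/265734
Rounded to 4 decimal places: U = 0.7576
RM (Liu & Layland) bound for 4 tasks = 0.756828; compare with U = 201329/265734 (approx. 0.757634)
bound < U <= 1, so the RM sufficient condition is not met (inconclusive; an exact test such as response-time analysis is needed).

0.7576


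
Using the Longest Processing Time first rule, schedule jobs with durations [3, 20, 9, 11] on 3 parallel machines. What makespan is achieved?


Sort jobs in decreasing order (LPT): [20, 11, 9, 3]
Assign each job to the least loaded machine:
  Machine 1: jobs [20], load = 20
  Machine 2: jobs [11], load = 11
  Machine 3: jobs [9, 3], load = 12
Makespan = max load = 20

20


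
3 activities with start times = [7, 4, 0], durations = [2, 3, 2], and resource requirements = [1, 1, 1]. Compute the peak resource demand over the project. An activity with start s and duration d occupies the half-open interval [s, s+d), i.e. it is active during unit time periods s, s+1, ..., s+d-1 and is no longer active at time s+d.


Each activity i is active on [start_i, start_i + duration_i).
Compute total resource usage per time slot:
  t=0: active resources = [1], total = 1
  t=1: active resources = [1], total = 1
  t=2: active resources = [], total = 0
  t=3: active resources = [], total = 0
  t=4: active resources = [1], total = 1
  t=5: active resources = [1], total = 1
  t=6: active resources = [1], total = 1
  t=7: active resources = [1], total = 1
  t=8: active resources = [1], total = 1
Peak resource demand = 1

1


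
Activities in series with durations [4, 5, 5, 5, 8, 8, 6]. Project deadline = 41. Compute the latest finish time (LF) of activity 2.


LF(activity 2) = deadline - sum of successor durations
Successors: activities 3 through 7 with durations [5, 5, 8, 8, 6]
Sum of successor durations = 32
LF = 41 - 32 = 9

9


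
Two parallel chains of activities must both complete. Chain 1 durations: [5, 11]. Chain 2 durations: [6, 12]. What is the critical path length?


Path A total = 5 + 11 = 16
Path B total = 6 + 12 = 18
Critical path = longest path = max(16, 18) = 18

18


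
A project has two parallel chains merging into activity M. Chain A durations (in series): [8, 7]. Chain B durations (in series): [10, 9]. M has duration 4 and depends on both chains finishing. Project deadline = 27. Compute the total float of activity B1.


Forward pass: ES(B1) = sum of predecessors on chain B = 0
EF = ES + duration = 0 + 10 = 10
Backward pass: LF(M) = deadline = 27; LS(M) = 27 - 4 = 23
LF(B1) = LS(M) - sum(successors on chain B) = 23 - 9 = 14
LS = LF - duration = 14 - 10 = 4
Total float = LS - ES = 4 - 0 = 4

4


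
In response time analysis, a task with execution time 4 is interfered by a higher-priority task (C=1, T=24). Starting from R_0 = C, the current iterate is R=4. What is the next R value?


R_next = C + ceil(R_prev / T_hp) * C_hp
ceil(4 / 24) = ceil(0.1667) = 1
Interference = 1 * 1 = 1
R_next = 4 + 1 = 5

5


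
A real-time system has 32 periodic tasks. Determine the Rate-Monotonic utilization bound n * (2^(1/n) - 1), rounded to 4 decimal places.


Compute 2^(1/32) = 1.0218971487
Subtract 1: 1.0218971487 - 1 = 0.0218971487
Multiply by n: 32 * 0.0218971487 = 0.7007087584
Round to 4 dp: 0.7007

0.7007


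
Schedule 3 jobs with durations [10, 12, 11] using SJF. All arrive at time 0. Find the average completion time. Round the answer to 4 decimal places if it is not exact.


SJF order (ascending): [10, 11, 12]
Completion times:
  Job 1: burst=10, C=10
  Job 2: burst=11, C=21
  Job 3: burst=12, C=33
Average completion = 64/3 = 21.3333

21.3333


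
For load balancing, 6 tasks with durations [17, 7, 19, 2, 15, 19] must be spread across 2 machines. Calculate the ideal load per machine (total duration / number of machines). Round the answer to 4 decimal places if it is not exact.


Total processing time = 17 + 7 + 19 + 2 + 15 + 19 = 79
Number of machines = 2
Ideal balanced load = 79 / 2 = 39.5

39.5


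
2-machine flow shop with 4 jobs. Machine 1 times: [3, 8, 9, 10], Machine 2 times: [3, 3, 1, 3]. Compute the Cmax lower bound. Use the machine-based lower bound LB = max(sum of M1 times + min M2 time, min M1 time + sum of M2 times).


LB1 = sum(M1 times) + min(M2 times) = 30 + 1 = 31
LB2 = min(M1 times) + sum(M2 times) = 3 + 10 = 13
Lower bound = max(LB1, LB2) = max(31, 13) = 31

31


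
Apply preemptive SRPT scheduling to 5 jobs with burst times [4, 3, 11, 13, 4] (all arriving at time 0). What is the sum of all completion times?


Since all jobs arrive at t=0, SRPT equals SPT ordering.
SPT order: [3, 4, 4, 11, 13]
Completion times:
  Job 1: p=3, C=3
  Job 2: p=4, C=7
  Job 3: p=4, C=11
  Job 4: p=11, C=22
  Job 5: p=13, C=35
Total completion time = 3 + 7 + 11 + 22 + 35 = 78

78


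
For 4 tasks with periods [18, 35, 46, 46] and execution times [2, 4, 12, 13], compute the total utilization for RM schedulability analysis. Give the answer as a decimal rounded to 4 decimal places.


Compute individual utilizations (exact fractions):
  Task 1: C/T = 2/18 = 1/9 (approx. 0.1111)
  Task 2: C/T = 4/35 (approx. 0.1143)
  Task 3: C/T = 12/46 = 6/23 (approx. 0.2609)
  Task 4: C/T = 13/46 (approx. 0.2826)
Total utilization U = 1/9 + 4/35 + 6/23 + 13/46 = 11141/14490
Rounded to 4 decimal places: U = 0.7689
RM (Liu & Layland) bound for 4 tasks = 0.756828; compare with U = 11141/14490 (approx. 0.768875)
bound < U <= 1, so the RM sufficient condition is not met (inconclusive; an exact test such as response-time analysis is needed).

0.7689


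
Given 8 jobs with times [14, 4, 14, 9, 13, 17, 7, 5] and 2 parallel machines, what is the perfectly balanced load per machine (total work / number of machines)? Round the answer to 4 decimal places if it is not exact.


Total processing time = 14 + 4 + 14 + 9 + 13 + 17 + 7 + 5 = 83
Number of machines = 2
Ideal balanced load = 83 / 2 = 41.5

41.5


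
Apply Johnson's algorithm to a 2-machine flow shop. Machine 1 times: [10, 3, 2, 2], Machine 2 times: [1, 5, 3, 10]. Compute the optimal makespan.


Apply Johnson's rule:
  Group 1 (a <= b): [(3, 2, 3), (4, 2, 10), (2, 3, 5)]
  Group 2 (a > b): [(1, 10, 1)]
Optimal job order: [3, 4, 2, 1]
Schedule:
  Job 3: M1 done at 2, M2 done at 5
  Job 4: M1 done at 4, M2 done at 15
  Job 2: M1 done at 7, M2 done at 20
  Job 1: M1 done at 17, M2 done at 21
Makespan = 21

21


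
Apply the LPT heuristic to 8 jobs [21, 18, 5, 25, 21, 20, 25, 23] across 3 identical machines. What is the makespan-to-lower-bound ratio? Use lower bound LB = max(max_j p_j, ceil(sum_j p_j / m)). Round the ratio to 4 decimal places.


LPT order: [25, 25, 23, 21, 21, 20, 18, 5]
Machine loads after assignment: [46, 50, 62]
LPT makespan = 62
Lower bound = max(max_job, ceil(total/3)) = max(25, 53) = 53
Ratio = 62 / 53 = 1.1698

1.1698


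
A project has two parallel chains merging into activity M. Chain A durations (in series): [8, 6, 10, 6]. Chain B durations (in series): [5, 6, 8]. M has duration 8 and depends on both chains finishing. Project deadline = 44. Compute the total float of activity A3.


Forward pass: ES(A3) = sum of predecessors on chain A = 14
EF = ES + duration = 14 + 10 = 24
Backward pass: LF(M) = deadline = 44; LS(M) = 44 - 8 = 36
LF(A3) = LS(M) - sum(successors on chain A) = 36 - 6 = 30
LS = LF - duration = 30 - 10 = 20
Total float = LS - ES = 20 - 14 = 6

6


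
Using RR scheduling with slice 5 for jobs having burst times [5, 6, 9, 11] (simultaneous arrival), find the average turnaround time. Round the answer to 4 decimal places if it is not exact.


Time quantum = 5
Execution trace:
  J1 runs 5 units, time = 5
  J2 runs 5 units, time = 10
  J3 runs 5 units, time = 15
  J4 runs 5 units, time = 20
  J2 runs 1 units, time = 21
  J3 runs 4 units, time = 25
  J4 runs 5 units, time = 30
  J4 runs 1 units, time = 31
Finish times: [5, 21, 25, 31]
Average turnaround = 82/4 = 20.5

20.5


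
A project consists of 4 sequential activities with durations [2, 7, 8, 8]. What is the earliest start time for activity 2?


Activity 2 starts after activities 1 through 1 complete.
Predecessor durations: [2]
ES = 2 = 2

2


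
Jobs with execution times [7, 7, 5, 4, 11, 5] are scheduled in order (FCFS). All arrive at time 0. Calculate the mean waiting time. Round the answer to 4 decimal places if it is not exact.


FCFS order (as given): [7, 7, 5, 4, 11, 5]
Waiting times:
  Job 1: wait = 0
  Job 2: wait = 7
  Job 3: wait = 14
  Job 4: wait = 19
  Job 5: wait = 23
  Job 6: wait = 34
Sum of waiting times = 97
Average waiting time = 97/6 = 16.1667

16.1667


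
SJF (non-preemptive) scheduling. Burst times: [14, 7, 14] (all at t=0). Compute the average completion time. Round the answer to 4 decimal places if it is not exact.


SJF order (ascending): [7, 14, 14]
Completion times:
  Job 1: burst=7, C=7
  Job 2: burst=14, C=21
  Job 3: burst=14, C=35
Average completion = 63/3 = 21.0

21.0


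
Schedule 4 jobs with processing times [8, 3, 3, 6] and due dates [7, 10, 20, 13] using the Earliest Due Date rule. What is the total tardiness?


Sort by due date (EDD order): [(8, 7), (3, 10), (6, 13), (3, 20)]
Compute completion times and tardiness:
  Job 1: p=8, d=7, C=8, tardiness=max(0,8-7)=1
  Job 2: p=3, d=10, C=11, tardiness=max(0,11-10)=1
  Job 3: p=6, d=13, C=17, tardiness=max(0,17-13)=4
  Job 4: p=3, d=20, C=20, tardiness=max(0,20-20)=0
Total tardiness = 6

6


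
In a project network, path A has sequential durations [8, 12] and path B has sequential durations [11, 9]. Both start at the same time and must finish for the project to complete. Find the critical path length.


Path A total = 8 + 12 = 20
Path B total = 11 + 9 = 20
Critical path = longest path = max(20, 20) = 20

20


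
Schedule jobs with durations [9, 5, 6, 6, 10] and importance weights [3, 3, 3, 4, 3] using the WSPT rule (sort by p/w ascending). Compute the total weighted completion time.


Compute p/w ratios and sort ascending (WSPT): [(6, 4), (5, 3), (6, 3), (9, 3), (10, 3)]
Compute weighted completion times:
  Job (p=6,w=4): C=6, w*C=4*6=24
  Job (p=5,w=3): C=11, w*C=3*11=33
  Job (p=6,w=3): C=17, w*C=3*17=51
  Job (p=9,w=3): C=26, w*C=3*26=78
  Job (p=10,w=3): C=36, w*C=3*36=108
Total weighted completion time = 294

294


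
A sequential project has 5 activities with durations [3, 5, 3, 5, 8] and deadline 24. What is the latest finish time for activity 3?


LF(activity 3) = deadline - sum of successor durations
Successors: activities 4 through 5 with durations [5, 8]
Sum of successor durations = 13
LF = 24 - 13 = 11

11


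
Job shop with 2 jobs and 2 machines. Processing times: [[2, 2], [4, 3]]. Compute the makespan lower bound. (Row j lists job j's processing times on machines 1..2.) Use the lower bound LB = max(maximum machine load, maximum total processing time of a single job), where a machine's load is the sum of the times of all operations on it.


Machine loads:
  Machine 1: 2 + 4 = 6
  Machine 2: 2 + 3 = 5
Max machine load = 6
Job totals:
  Job 1: 4
  Job 2: 7
Max job total = 7
Lower bound = max(6, 7) = 7

7


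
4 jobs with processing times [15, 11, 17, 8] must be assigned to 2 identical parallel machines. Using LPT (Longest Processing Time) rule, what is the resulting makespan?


Sort jobs in decreasing order (LPT): [17, 15, 11, 8]
Assign each job to the least loaded machine:
  Machine 1: jobs [17, 8], load = 25
  Machine 2: jobs [15, 11], load = 26
Makespan = max load = 26

26


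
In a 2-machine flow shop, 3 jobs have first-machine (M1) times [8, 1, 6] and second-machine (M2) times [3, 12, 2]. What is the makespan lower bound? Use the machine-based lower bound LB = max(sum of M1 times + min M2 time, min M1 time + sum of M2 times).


LB1 = sum(M1 times) + min(M2 times) = 15 + 2 = 17
LB2 = min(M1 times) + sum(M2 times) = 1 + 17 = 18
Lower bound = max(LB1, LB2) = max(17, 18) = 18

18


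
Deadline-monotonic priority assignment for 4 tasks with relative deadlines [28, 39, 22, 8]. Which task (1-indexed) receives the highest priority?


Sort tasks by relative deadline (ascending):
  Task 4: deadline = 8
  Task 3: deadline = 22
  Task 1: deadline = 28
  Task 2: deadline = 39
Priority order (highest first): [4, 3, 1, 2]
Highest priority task = 4

4


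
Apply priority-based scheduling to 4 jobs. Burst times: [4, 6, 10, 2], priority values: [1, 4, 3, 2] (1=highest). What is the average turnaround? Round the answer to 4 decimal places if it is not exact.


Sort by priority (ascending = highest first):
Order: [(1, 4), (2, 2), (3, 10), (4, 6)]
Completion times:
  Priority 1, burst=4, C=4
  Priority 2, burst=2, C=6
  Priority 3, burst=10, C=16
  Priority 4, burst=6, C=22
Average turnaround = 48/4 = 12.0

12.0


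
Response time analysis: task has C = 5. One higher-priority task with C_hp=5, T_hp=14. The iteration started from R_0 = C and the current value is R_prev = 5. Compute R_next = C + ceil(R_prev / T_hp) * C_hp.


R_next = C + ceil(R_prev / T_hp) * C_hp
ceil(5 / 14) = ceil(0.3571) = 1
Interference = 1 * 5 = 5
R_next = 5 + 5 = 10

10


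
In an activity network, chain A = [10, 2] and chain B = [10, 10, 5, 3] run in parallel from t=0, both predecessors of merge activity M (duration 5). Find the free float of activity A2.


ES(A2) = sum of predecessors on chain A = 10
EF(A2) = ES + duration = 10 + 2 = 12
Successor of A2 is M. ES(M) = max(sum(A), sum(B)) = max(12, 28) = 28
Free float = ES(successor) - EF(current) = 28 - 12 = 16

16


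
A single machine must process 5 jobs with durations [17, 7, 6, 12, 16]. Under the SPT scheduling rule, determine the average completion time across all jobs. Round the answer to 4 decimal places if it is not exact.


Sort jobs by processing time (SPT order): [6, 7, 12, 16, 17]
Compute completion times sequentially:
  Job 1: processing = 6, completes at 6
  Job 2: processing = 7, completes at 13
  Job 3: processing = 12, completes at 25
  Job 4: processing = 16, completes at 41
  Job 5: processing = 17, completes at 58
Sum of completion times = 143
Average completion time = 143/5 = 28.6

28.6


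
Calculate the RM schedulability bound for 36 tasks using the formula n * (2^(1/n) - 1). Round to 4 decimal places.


Compute 2^(1/36) = 1.0194406437
Subtract 1: 1.0194406437 - 1 = 0.0194406437
Multiply by n: 36 * 0.0194406437 = 0.6998631732
Round to 4 dp: 0.6999

0.6999


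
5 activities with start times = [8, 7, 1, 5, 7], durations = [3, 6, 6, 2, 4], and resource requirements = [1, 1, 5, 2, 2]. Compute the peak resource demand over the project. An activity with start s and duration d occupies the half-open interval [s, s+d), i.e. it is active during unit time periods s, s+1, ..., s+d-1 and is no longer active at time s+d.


Each activity i is active on [start_i, start_i + duration_i).
Compute total resource usage per time slot:
  t=0: active resources = [], total = 0
  t=1: active resources = [5], total = 5
  t=2: active resources = [5], total = 5
  t=3: active resources = [5], total = 5
  t=4: active resources = [5], total = 5
  t=5: active resources = [5, 2], total = 7
  t=6: active resources = [5, 2], total = 7
  t=7: active resources = [1, 2], total = 3
  t=8: active resources = [1, 1, 2], total = 4
  t=9: active resources = [1, 1, 2], total = 4
  t=10: active resources = [1, 1, 2], total = 4
  t=11: active resources = [1], total = 1
  t=12: active resources = [1], total = 1
Peak resource demand = 7

7


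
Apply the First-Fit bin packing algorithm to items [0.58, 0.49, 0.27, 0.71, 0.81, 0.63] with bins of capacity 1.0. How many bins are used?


Place items sequentially using First-Fit:
  Item 0.58 -> new Bin 1
  Item 0.49 -> new Bin 2
  Item 0.27 -> Bin 1 (now 0.85)
  Item 0.71 -> new Bin 3
  Item 0.81 -> new Bin 4
  Item 0.63 -> new Bin 5
Total bins used = 5

5


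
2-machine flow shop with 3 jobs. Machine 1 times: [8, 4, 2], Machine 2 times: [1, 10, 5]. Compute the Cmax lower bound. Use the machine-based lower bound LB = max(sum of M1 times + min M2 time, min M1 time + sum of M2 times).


LB1 = sum(M1 times) + min(M2 times) = 14 + 1 = 15
LB2 = min(M1 times) + sum(M2 times) = 2 + 16 = 18
Lower bound = max(LB1, LB2) = max(15, 18) = 18

18


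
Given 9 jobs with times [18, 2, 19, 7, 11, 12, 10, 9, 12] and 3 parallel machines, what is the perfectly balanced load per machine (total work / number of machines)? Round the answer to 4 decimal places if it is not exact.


Total processing time = 18 + 2 + 19 + 7 + 11 + 12 + 10 + 9 + 12 = 100
Number of machines = 3
Ideal balanced load = 100 / 3 = 33.3333

33.3333


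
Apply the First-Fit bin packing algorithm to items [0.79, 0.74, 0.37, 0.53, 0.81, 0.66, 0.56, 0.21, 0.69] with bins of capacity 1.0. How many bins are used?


Place items sequentially using First-Fit:
  Item 0.79 -> new Bin 1
  Item 0.74 -> new Bin 2
  Item 0.37 -> new Bin 3
  Item 0.53 -> Bin 3 (now 0.9)
  Item 0.81 -> new Bin 4
  Item 0.66 -> new Bin 5
  Item 0.56 -> new Bin 6
  Item 0.21 -> Bin 1 (now 1.0)
  Item 0.69 -> new Bin 7
Total bins used = 7

7


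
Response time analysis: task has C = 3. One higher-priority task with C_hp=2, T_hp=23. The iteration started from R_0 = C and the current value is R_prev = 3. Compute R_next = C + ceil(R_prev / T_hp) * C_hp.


R_next = C + ceil(R_prev / T_hp) * C_hp
ceil(3 / 23) = ceil(0.1304) = 1
Interference = 1 * 2 = 2
R_next = 3 + 2 = 5

5


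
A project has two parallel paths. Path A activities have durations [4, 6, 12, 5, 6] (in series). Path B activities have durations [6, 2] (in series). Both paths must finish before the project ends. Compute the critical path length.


Path A total = 4 + 6 + 12 + 5 + 6 = 33
Path B total = 6 + 2 = 8
Critical path = longest path = max(33, 8) = 33

33


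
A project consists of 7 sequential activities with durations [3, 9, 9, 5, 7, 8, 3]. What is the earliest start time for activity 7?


Activity 7 starts after activities 1 through 6 complete.
Predecessor durations: [3, 9, 9, 5, 7, 8]
ES = 3 + 9 + 9 + 5 + 7 + 8 = 41

41


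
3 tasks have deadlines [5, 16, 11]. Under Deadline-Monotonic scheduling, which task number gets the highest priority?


Sort tasks by relative deadline (ascending):
  Task 1: deadline = 5
  Task 3: deadline = 11
  Task 2: deadline = 16
Priority order (highest first): [1, 3, 2]
Highest priority task = 1

1


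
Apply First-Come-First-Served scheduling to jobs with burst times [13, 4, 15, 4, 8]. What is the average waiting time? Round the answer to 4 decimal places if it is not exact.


FCFS order (as given): [13, 4, 15, 4, 8]
Waiting times:
  Job 1: wait = 0
  Job 2: wait = 13
  Job 3: wait = 17
  Job 4: wait = 32
  Job 5: wait = 36
Sum of waiting times = 98
Average waiting time = 98/5 = 19.6

19.6


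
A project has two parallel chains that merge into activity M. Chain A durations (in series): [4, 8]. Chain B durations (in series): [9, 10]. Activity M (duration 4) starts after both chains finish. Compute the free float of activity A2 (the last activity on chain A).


ES(A2) = sum of predecessors on chain A = 4
EF(A2) = ES + duration = 4 + 8 = 12
Successor of A2 is M. ES(M) = max(sum(A), sum(B)) = max(12, 19) = 19
Free float = ES(successor) - EF(current) = 19 - 12 = 7

7


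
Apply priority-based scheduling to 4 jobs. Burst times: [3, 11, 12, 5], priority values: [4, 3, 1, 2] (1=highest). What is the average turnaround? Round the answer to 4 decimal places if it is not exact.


Sort by priority (ascending = highest first):
Order: [(1, 12), (2, 5), (3, 11), (4, 3)]
Completion times:
  Priority 1, burst=12, C=12
  Priority 2, burst=5, C=17
  Priority 3, burst=11, C=28
  Priority 4, burst=3, C=31
Average turnaround = 88/4 = 22.0

22.0


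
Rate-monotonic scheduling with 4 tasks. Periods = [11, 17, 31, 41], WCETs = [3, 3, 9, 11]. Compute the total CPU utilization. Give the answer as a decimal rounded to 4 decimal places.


Compute individual utilizations (exact fractions):
  Task 1: C/T = 3/11 (approx. 0.2727)
  Task 2: C/T = 3/17 (approx. 0.1765)
  Task 3: C/T = 9/31 (approx. 0.2903)
  Task 4: C/T = 11/41 (approx. 0.2683)
Total utilization U = 3/11 + 3/17 + 9/31 + 11/41 = 239534/237677
Rounded to 4 decimal places: U = 1.0078
RM (Liu & Layland) bound for 4 tasks = 0.756828; compare with U = 239534/237677 (approx. 1.007813)
U > 1, so the task set is not schedulable (processor overloaded).

1.0078


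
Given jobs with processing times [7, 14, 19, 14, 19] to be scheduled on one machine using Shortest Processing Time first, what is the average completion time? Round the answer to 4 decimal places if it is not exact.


Sort jobs by processing time (SPT order): [7, 14, 14, 19, 19]
Compute completion times sequentially:
  Job 1: processing = 7, completes at 7
  Job 2: processing = 14, completes at 21
  Job 3: processing = 14, completes at 35
  Job 4: processing = 19, completes at 54
  Job 5: processing = 19, completes at 73
Sum of completion times = 190
Average completion time = 190/5 = 38.0

38.0


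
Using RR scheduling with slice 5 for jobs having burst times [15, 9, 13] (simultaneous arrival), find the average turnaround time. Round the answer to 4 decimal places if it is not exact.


Time quantum = 5
Execution trace:
  J1 runs 5 units, time = 5
  J2 runs 5 units, time = 10
  J3 runs 5 units, time = 15
  J1 runs 5 units, time = 20
  J2 runs 4 units, time = 24
  J3 runs 5 units, time = 29
  J1 runs 5 units, time = 34
  J3 runs 3 units, time = 37
Finish times: [34, 24, 37]
Average turnaround = 95/3 = 31.6667

31.6667


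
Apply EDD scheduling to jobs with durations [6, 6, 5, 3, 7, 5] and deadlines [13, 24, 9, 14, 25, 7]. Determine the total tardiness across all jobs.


Sort by due date (EDD order): [(5, 7), (5, 9), (6, 13), (3, 14), (6, 24), (7, 25)]
Compute completion times and tardiness:
  Job 1: p=5, d=7, C=5, tardiness=max(0,5-7)=0
  Job 2: p=5, d=9, C=10, tardiness=max(0,10-9)=1
  Job 3: p=6, d=13, C=16, tardiness=max(0,16-13)=3
  Job 4: p=3, d=14, C=19, tardiness=max(0,19-14)=5
  Job 5: p=6, d=24, C=25, tardiness=max(0,25-24)=1
  Job 6: p=7, d=25, C=32, tardiness=max(0,32-25)=7
Total tardiness = 17

17


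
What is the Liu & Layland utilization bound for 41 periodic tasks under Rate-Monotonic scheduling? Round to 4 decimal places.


Compute 2^(1/41) = 1.0170497444
Subtract 1: 1.0170497444 - 1 = 0.0170497444
Multiply by n: 41 * 0.0170497444 = 0.6990395204
Round to 4 dp: 0.6990

0.6990


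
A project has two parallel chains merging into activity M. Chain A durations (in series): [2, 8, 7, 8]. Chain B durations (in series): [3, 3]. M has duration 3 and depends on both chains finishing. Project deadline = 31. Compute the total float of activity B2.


Forward pass: ES(B2) = sum of predecessors on chain B = 3
EF = ES + duration = 3 + 3 = 6
Backward pass: LF(M) = deadline = 31; LS(M) = 31 - 3 = 28
LF(B2) = LS(M) - sum(successors on chain B) = 28 - 0 = 28
LS = LF - duration = 28 - 3 = 25
Total float = LS - ES = 25 - 3 = 22

22


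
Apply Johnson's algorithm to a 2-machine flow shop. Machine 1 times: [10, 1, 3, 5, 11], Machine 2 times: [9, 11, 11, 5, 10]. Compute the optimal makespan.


Apply Johnson's rule:
  Group 1 (a <= b): [(2, 1, 11), (3, 3, 11), (4, 5, 5)]
  Group 2 (a > b): [(5, 11, 10), (1, 10, 9)]
Optimal job order: [2, 3, 4, 5, 1]
Schedule:
  Job 2: M1 done at 1, M2 done at 12
  Job 3: M1 done at 4, M2 done at 23
  Job 4: M1 done at 9, M2 done at 28
  Job 5: M1 done at 20, M2 done at 38
  Job 1: M1 done at 30, M2 done at 47
Makespan = 47

47


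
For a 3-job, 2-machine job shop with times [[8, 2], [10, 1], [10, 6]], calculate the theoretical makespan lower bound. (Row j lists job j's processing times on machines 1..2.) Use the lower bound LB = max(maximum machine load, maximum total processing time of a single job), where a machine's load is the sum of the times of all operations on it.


Machine loads:
  Machine 1: 8 + 10 + 10 = 28
  Machine 2: 2 + 1 + 6 = 9
Max machine load = 28
Job totals:
  Job 1: 10
  Job 2: 11
  Job 3: 16
Max job total = 16
Lower bound = max(28, 16) = 28

28


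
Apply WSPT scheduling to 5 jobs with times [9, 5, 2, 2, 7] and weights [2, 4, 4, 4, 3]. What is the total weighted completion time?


Compute p/w ratios and sort ascending (WSPT): [(2, 4), (2, 4), (5, 4), (7, 3), (9, 2)]
Compute weighted completion times:
  Job (p=2,w=4): C=2, w*C=4*2=8
  Job (p=2,w=4): C=4, w*C=4*4=16
  Job (p=5,w=4): C=9, w*C=4*9=36
  Job (p=7,w=3): C=16, w*C=3*16=48
  Job (p=9,w=2): C=25, w*C=2*25=50
Total weighted completion time = 158

158


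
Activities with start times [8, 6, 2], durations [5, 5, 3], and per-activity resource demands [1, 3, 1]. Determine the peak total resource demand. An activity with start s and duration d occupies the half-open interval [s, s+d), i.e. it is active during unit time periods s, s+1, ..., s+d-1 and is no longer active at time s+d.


Each activity i is active on [start_i, start_i + duration_i).
Compute total resource usage per time slot:
  t=0: active resources = [], total = 0
  t=1: active resources = [], total = 0
  t=2: active resources = [1], total = 1
  t=3: active resources = [1], total = 1
  t=4: active resources = [1], total = 1
  t=5: active resources = [], total = 0
  t=6: active resources = [3], total = 3
  t=7: active resources = [3], total = 3
  t=8: active resources = [1, 3], total = 4
  t=9: active resources = [1, 3], total = 4
  t=10: active resources = [1, 3], total = 4
  t=11: active resources = [1], total = 1
  t=12: active resources = [1], total = 1
Peak resource demand = 4

4


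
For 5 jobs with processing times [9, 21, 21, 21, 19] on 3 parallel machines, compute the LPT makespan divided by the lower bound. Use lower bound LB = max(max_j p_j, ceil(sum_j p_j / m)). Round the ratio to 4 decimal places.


LPT order: [21, 21, 21, 19, 9]
Machine loads after assignment: [40, 30, 21]
LPT makespan = 40
Lower bound = max(max_job, ceil(total/3)) = max(21, 31) = 31
Ratio = 40 / 31 = 1.2903

1.2903


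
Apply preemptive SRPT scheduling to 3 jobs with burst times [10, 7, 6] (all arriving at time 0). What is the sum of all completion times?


Since all jobs arrive at t=0, SRPT equals SPT ordering.
SPT order: [6, 7, 10]
Completion times:
  Job 1: p=6, C=6
  Job 2: p=7, C=13
  Job 3: p=10, C=23
Total completion time = 6 + 13 + 23 = 42

42


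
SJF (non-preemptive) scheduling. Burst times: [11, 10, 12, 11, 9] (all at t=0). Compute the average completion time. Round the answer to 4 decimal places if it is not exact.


SJF order (ascending): [9, 10, 11, 11, 12]
Completion times:
  Job 1: burst=9, C=9
  Job 2: burst=10, C=19
  Job 3: burst=11, C=30
  Job 4: burst=11, C=41
  Job 5: burst=12, C=53
Average completion = 152/5 = 30.4

30.4


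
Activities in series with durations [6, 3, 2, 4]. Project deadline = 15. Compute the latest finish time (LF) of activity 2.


LF(activity 2) = deadline - sum of successor durations
Successors: activities 3 through 4 with durations [2, 4]
Sum of successor durations = 6
LF = 15 - 6 = 9

9


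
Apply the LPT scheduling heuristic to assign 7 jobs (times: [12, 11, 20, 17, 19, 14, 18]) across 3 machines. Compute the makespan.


Sort jobs in decreasing order (LPT): [20, 19, 18, 17, 14, 12, 11]
Assign each job to the least loaded machine:
  Machine 1: jobs [20, 12, 11], load = 43
  Machine 2: jobs [19, 14], load = 33
  Machine 3: jobs [18, 17], load = 35
Makespan = max load = 43

43


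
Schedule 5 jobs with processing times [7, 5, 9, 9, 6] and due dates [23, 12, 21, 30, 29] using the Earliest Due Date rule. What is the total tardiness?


Sort by due date (EDD order): [(5, 12), (9, 21), (7, 23), (6, 29), (9, 30)]
Compute completion times and tardiness:
  Job 1: p=5, d=12, C=5, tardiness=max(0,5-12)=0
  Job 2: p=9, d=21, C=14, tardiness=max(0,14-21)=0
  Job 3: p=7, d=23, C=21, tardiness=max(0,21-23)=0
  Job 4: p=6, d=29, C=27, tardiness=max(0,27-29)=0
  Job 5: p=9, d=30, C=36, tardiness=max(0,36-30)=6
Total tardiness = 6

6


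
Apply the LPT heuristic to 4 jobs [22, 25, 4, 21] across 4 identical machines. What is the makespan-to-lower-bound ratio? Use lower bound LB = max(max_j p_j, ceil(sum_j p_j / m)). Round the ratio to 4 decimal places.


LPT order: [25, 22, 21, 4]
Machine loads after assignment: [25, 22, 21, 4]
LPT makespan = 25
Lower bound = max(max_job, ceil(total/4)) = max(25, 18) = 25
Ratio = 25 / 25 = 1.0

1.0


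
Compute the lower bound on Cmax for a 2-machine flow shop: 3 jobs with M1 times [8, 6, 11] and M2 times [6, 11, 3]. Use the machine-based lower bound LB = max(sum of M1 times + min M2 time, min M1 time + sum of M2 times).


LB1 = sum(M1 times) + min(M2 times) = 25 + 3 = 28
LB2 = min(M1 times) + sum(M2 times) = 6 + 20 = 26
Lower bound = max(LB1, LB2) = max(28, 26) = 28

28


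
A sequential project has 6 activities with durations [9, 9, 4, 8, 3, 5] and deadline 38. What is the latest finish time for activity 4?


LF(activity 4) = deadline - sum of successor durations
Successors: activities 5 through 6 with durations [3, 5]
Sum of successor durations = 8
LF = 38 - 8 = 30

30


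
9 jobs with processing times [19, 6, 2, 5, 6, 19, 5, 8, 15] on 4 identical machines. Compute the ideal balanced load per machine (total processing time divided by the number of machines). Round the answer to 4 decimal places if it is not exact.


Total processing time = 19 + 6 + 2 + 5 + 6 + 19 + 5 + 8 + 15 = 85
Number of machines = 4
Ideal balanced load = 85 / 4 = 21.25

21.25


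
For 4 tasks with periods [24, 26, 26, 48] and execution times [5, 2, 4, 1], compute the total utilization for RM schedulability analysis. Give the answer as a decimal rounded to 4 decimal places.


Compute individual utilizations (exact fractions):
  Task 1: C/T = 5/24 (approx. 0.2083)
  Task 2: C/T = 2/26 = 1/13 (approx. 0.0769)
  Task 3: C/T = 4/26 = 2/13 (approx. 0.1538)
  Task 4: C/T = 1/48 (approx. 0.0208)
Total utilization U = 5/24 + 1/13 + 2/13 + 1/48 = 287/624
Rounded to 4 decimal places: U = 0.4599
RM (Liu & Layland) bound for 4 tasks = 0.756828; compare with U = 287/624 (approx. 0.459936)
U <= bound, so schedulable by RM sufficient condition.

0.4599


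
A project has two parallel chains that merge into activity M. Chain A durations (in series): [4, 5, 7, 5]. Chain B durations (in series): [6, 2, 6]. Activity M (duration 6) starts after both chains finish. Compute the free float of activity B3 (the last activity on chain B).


ES(B3) = sum of predecessors on chain B = 8
EF(B3) = ES + duration = 8 + 6 = 14
Successor of B3 is M. ES(M) = max(sum(A), sum(B)) = max(21, 14) = 21
Free float = ES(successor) - EF(current) = 21 - 14 = 7

7


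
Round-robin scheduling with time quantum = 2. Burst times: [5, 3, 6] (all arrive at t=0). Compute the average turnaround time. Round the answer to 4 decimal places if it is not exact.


Time quantum = 2
Execution trace:
  J1 runs 2 units, time = 2
  J2 runs 2 units, time = 4
  J3 runs 2 units, time = 6
  J1 runs 2 units, time = 8
  J2 runs 1 units, time = 9
  J3 runs 2 units, time = 11
  J1 runs 1 units, time = 12
  J3 runs 2 units, time = 14
Finish times: [12, 9, 14]
Average turnaround = 35/3 = 11.6667

11.6667


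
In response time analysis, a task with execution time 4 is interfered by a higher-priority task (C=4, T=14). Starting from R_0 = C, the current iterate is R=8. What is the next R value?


R_next = C + ceil(R_prev / T_hp) * C_hp
ceil(8 / 14) = ceil(0.5714) = 1
Interference = 1 * 4 = 4
R_next = 4 + 4 = 8
R_next = R_prev, so the iteration has converged (response time = 8).

8


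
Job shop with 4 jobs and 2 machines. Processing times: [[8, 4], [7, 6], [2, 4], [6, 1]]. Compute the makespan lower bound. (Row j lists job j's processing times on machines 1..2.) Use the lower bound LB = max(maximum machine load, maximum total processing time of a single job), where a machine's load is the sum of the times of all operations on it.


Machine loads:
  Machine 1: 8 + 7 + 2 + 6 = 23
  Machine 2: 4 + 6 + 4 + 1 = 15
Max machine load = 23
Job totals:
  Job 1: 12
  Job 2: 13
  Job 3: 6
  Job 4: 7
Max job total = 13
Lower bound = max(23, 13) = 23

23


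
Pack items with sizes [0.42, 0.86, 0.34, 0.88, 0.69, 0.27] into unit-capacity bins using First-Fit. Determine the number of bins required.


Place items sequentially using First-Fit:
  Item 0.42 -> new Bin 1
  Item 0.86 -> new Bin 2
  Item 0.34 -> Bin 1 (now 0.76)
  Item 0.88 -> new Bin 3
  Item 0.69 -> new Bin 4
  Item 0.27 -> Bin 4 (now 0.96)
Total bins used = 4

4


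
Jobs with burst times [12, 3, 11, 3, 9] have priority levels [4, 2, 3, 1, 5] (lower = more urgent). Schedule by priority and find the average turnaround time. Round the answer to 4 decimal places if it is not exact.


Sort by priority (ascending = highest first):
Order: [(1, 3), (2, 3), (3, 11), (4, 12), (5, 9)]
Completion times:
  Priority 1, burst=3, C=3
  Priority 2, burst=3, C=6
  Priority 3, burst=11, C=17
  Priority 4, burst=12, C=29
  Priority 5, burst=9, C=38
Average turnaround = 93/5 = 18.6

18.6


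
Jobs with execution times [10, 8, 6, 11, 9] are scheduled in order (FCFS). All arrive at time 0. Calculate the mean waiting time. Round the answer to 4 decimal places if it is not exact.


FCFS order (as given): [10, 8, 6, 11, 9]
Waiting times:
  Job 1: wait = 0
  Job 2: wait = 10
  Job 3: wait = 18
  Job 4: wait = 24
  Job 5: wait = 35
Sum of waiting times = 87
Average waiting time = 87/5 = 17.4

17.4


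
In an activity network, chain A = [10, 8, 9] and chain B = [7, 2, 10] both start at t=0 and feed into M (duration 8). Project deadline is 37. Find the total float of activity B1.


Forward pass: ES(B1) = sum of predecessors on chain B = 0
EF = ES + duration = 0 + 7 = 7
Backward pass: LF(M) = deadline = 37; LS(M) = 37 - 8 = 29
LF(B1) = LS(M) - sum(successors on chain B) = 29 - 12 = 17
LS = LF - duration = 17 - 7 = 10
Total float = LS - ES = 10 - 0 = 10

10


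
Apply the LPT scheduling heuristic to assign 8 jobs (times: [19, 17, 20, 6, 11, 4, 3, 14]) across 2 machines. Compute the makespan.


Sort jobs in decreasing order (LPT): [20, 19, 17, 14, 11, 6, 4, 3]
Assign each job to the least loaded machine:
  Machine 1: jobs [20, 14, 11, 3], load = 48
  Machine 2: jobs [19, 17, 6, 4], load = 46
Makespan = max load = 48

48


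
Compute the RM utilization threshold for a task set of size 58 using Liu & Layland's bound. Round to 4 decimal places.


Compute 2^(1/58) = 1.0120225098
Subtract 1: 1.0120225098 - 1 = 0.0120225098
Multiply by n: 58 * 0.0120225098 = 0.6973055684
Round to 4 dp: 0.6973

0.6973


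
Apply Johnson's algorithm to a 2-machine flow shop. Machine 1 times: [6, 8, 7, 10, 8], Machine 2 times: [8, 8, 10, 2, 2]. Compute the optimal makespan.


Apply Johnson's rule:
  Group 1 (a <= b): [(1, 6, 8), (3, 7, 10), (2, 8, 8)]
  Group 2 (a > b): [(4, 10, 2), (5, 8, 2)]
Optimal job order: [1, 3, 2, 4, 5]
Schedule:
  Job 1: M1 done at 6, M2 done at 14
  Job 3: M1 done at 13, M2 done at 24
  Job 2: M1 done at 21, M2 done at 32
  Job 4: M1 done at 31, M2 done at 34
  Job 5: M1 done at 39, M2 done at 41
Makespan = 41

41
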